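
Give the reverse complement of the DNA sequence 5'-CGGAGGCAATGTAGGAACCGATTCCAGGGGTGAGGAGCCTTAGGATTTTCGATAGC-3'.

Complement each base (A↔T, G↔C): GCCTCCGTTACATCCTTGGCTAAGGTCCCCACTCCTCGGAATCCTAAAAGCTATCG. Then reverse.

5'-GCTATCGAAAATCCTAAGGCTCCTCACCCCTGGAATCGGTTCCTACATTGCCTCCG-3'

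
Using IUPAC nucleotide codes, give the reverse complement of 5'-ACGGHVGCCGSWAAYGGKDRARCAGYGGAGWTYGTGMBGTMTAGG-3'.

Standard pairs A↔T, G↔C; ambiguity codes pair R↔Y, M↔K, W↔W, S↔S, B↔V, D↔H. Complement (TGCCDBCGGCSWTTRCCMHYTYGTCRCCTCWARCACKVCAKATCC), then reverse for 5'→3'.

5'-CCTAKACVKCACRAWCTCCRCTGYTYHMCCRTTWSCGGCBDCCGT-3'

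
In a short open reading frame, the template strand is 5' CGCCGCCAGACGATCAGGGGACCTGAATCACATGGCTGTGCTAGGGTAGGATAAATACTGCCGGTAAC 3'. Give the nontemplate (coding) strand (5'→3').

The coding strand is complementary and antiparallel to the template: take the complement (A↔T, G↔C) and reverse.

5'-GTTACCGGCAGTATTTATCCTACCCTAGCACAGCCATGTGATTCAGGTCCCCTGATCGTCTGGCGGCG-3'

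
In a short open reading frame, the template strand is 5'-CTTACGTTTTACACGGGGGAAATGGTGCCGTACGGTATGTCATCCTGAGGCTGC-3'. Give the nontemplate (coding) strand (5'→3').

The coding strand is complementary and antiparallel to the template: take the complement (A↔T, G↔C) and reverse.

5′-GCAGCCTCAGGATGACATACCGTACGGCACCATTTCCCCCGTGTAAAACGTAAG-3′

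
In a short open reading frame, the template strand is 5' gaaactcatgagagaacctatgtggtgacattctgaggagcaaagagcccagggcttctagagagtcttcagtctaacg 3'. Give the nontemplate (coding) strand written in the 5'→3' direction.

5'-CGTTAGACTGAAGACTCTCTAGAAGCCCTGGGCTCTTTGCTCCTCAGAATGTCACCACATAGGTTCTCTCATGAGTTTC-3'

The coding strand is complementary and antiparallel to the template: take the complement (A↔T, G↔C) and reverse.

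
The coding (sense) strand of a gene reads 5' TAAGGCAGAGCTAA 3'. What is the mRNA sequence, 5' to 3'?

mRNA has the coding-strand sequence with U in place of T.

5'-UAAGGCAGAGCUAA-3'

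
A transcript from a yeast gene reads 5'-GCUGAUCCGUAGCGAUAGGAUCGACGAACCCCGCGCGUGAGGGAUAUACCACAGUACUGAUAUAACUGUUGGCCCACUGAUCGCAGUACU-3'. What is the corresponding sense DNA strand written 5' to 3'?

The coding DNA strand has the same 5'→3' sequence as the mRNA with U replaced by T.

5′-GCTGATCCGTAGCGATAGGATCGACGAACCCCGCGCGTGAGGGATATACCACAGTACTGATATAACTGTTGGCCCACTGATCGCAGTACT-3′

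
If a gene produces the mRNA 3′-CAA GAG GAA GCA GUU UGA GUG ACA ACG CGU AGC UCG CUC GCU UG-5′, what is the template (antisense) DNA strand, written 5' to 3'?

5′-GTTCTCCTTCGTCAAACTCACTGTTGCGCATCGAGCGAGCGAAC-3′

Written 5'→3' the mRNA is GUUCGCUCGCUCGAUGCGCAACAGUGAGUUUGACGAAGGAGAAC, so the coding DNA strand is GTTCGCTCGCTCGATGCGCAACAGTGAGTTTGACGAAGGAGAAC. The template is its reverse complement.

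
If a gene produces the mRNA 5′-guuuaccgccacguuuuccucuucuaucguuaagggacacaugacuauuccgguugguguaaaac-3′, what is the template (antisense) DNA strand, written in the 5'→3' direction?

5'-GTTTTACACCAACCGGAATAGTCATGTGTCCCTTAACGATAGAAGAGGAAAACGTGGCGGTAAAC-3'

Replace U with T to get the coding DNA strand: GTTTACCGCCACGTTTTCCTCTTCTATCGTTAAGGGACACATGACTATTCCGGTTGGTGTAAAAC. The template strand is its reverse complement (complement CAAATGGCGGTGCAAAAGGAGAAGATAGCAATTCCCTGTGTACTGATAAGGCCAACCACATTTTG, then reverse).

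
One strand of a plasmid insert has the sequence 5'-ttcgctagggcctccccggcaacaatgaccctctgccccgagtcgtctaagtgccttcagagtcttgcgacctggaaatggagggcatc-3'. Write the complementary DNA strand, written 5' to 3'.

The complement of TTCGCTAGGGCCTCCCCGGCAACAATGACCCTCTGCCCCGAGTCGTCTAAGTGCCTTCAGAGTCTTGCGACCTGGAAATGGAGGGCATC is AAGCGATCCCGGAGGGGCCGTTGTTACTGGGAGACGGGGCTCAGCAGATTCACGGAAGTCTCAGAACGCTGGACCTTTACCTCCCGTAG (A↔T, G↔C). DNA strands are antiparallel, so the complementary strand runs 3'→5'; reversing gives the 5'→3' form.

5'-GATGCCCTCCATTTCCAGGTCGCAAGACTCTGAAGGCACTTAGACGACTCGGGGCAGAGGGTCATTGTTGCCGGGGAGGCCCTAGCGAA-3'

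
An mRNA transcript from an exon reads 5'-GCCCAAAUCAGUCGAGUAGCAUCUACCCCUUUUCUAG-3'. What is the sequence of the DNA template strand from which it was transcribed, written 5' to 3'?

5′-CTAGAAAAGGGGTAGATGCTACTCGACTGATTTGGGC-3′

Replace U with T to get the coding DNA strand: GCCCAAATCAGTCGAGTAGCATCTACCCCTTTTCTAG. The template strand is its reverse complement (complement CGGGTTTAGTCAGCTCATCGTAGATGGGGAAAAGATC, then reverse).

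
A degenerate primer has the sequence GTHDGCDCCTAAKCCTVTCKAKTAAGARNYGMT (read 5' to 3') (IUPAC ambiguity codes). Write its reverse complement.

5'-AKCRNYTCTTAMTMGABAGGMTTAGGHGCHDAC-3'

Standard pairs A↔T, G↔C; ambiguity codes pair R↔Y, M↔K, D↔H, V↔B, N↔N. Complement (CADHCGHGGATTMGGABAGMTMATTCTYNRCKA), then reverse for 5'→3'.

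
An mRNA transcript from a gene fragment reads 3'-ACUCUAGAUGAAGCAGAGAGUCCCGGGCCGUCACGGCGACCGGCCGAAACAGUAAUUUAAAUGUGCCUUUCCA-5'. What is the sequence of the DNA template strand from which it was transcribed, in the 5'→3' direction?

Written 5'→3' the mRNA is ACCUUUCCGUGUAAAUUUAAUGACAAAGCCGGCCAGCGGCACUGCCGGGCCCUGAGAGACGAAGUAGAUCUCA, so the coding DNA strand is ACCTTTCCGTGTAAATTTAATGACAAAGCCGGCCAGCGGCACTGCCGGGCCCTGAGAGACGAAGTAGATCTCA. The template is its reverse complement.

5′-TGAGATCTACTTCGTCTCTCAGGGCCCGGCAGTGCCGCTGGCCGGCTTTGTCATTAAATTTACACGGAAAGGT-3′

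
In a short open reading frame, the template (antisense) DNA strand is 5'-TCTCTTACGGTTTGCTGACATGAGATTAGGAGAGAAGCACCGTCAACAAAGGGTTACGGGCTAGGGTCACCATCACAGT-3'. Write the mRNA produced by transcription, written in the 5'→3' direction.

5′-ACUGUGAUGGUGACCCUAGCCCGUAACCCUUUGUUGACGGUGCUUCUCUCCUAAUCUCAUGUCAGCAAACCGUAAGAGA-3′

The mRNA has the sequence of the coding strand (reverse complement of the template) with T→U. Reverse complement of TCTCTTACGGTTTGCTGACATGAGATTAGGAGAGAAGCACCGTCAACAAAGGGTTACGGGCTAGGGTCACCATCACAGT is ACTGTGATGGTGACCCTAGCCCGTAACCCTTTGTTGACGGTGCTTCTCTCCTAATCTCATGTCAGCAAACCGTAAGAGA; then T→U.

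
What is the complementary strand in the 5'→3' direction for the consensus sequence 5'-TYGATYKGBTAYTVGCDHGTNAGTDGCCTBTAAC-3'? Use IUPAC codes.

Standard pairs A↔T, G↔C; ambiguity codes pair Y↔R, K↔M, B↔V, D↔H, N↔N. Complement (ARCTARMCVATRABCGHDCANTCAHCGGAVATTG), then reverse for 5'→3'.

5'-GTTAVAGGCHACTNACDHGCBARTAVCMRATCRA-3'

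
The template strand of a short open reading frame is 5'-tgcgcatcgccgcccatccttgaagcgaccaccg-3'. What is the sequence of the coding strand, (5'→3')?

5'-CGGTGGTCGCTTCAAGGATGGGCGGCGATGCGCA-3'

The coding strand is complementary and antiparallel to the template: take the complement (A↔T, G↔C) and reverse.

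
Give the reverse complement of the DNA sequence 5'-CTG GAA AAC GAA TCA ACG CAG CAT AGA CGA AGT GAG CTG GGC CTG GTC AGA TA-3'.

5′-TATCTGACCAGGCCCAGCTCACTTCGTCTATGCTGCGTTGATTCGTTTTCCAG-3′

Complement each base (A↔T, G↔C): GACCTTTTGCTTAGTTGCGTCGTATCTGCTTCACTCGACCCGGACCAGTCTAT. Then reverse.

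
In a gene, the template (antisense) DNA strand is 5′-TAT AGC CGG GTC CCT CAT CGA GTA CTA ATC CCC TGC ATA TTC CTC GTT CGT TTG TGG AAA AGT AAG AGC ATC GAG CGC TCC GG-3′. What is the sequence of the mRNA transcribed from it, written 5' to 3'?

5′-CCGGAGCGCUCGAUGCUCUUACUUUUCCACAAACGAACGAGGAAUAUGCAGGGGAUUAGUACUCGAUGAGGGACCCGGCUAUA-3′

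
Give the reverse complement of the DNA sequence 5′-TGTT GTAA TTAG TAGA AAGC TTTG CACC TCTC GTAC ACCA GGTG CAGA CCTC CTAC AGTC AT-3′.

5'-ATGACTGTAGGAGGTCTGCACCTGGTGTACGAGAGGTGCAAAGCTTTCTACTAATTACAACA-3'

Reading the sequence 3'→5' and pairing each base (A↔T, G↔C) gives the reverse complement directly.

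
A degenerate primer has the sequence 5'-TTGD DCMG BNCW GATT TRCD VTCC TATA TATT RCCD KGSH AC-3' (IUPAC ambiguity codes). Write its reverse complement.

5'-GTDSCMHGGYAATATATAGGABHGYAAATCWGNVCKGHHCAA-3'

Standard pairs A↔T, G↔C; ambiguity codes pair R↔Y, M↔K, W↔W, S↔S, B↔V, D↔H, N↔N. Complement (AACHHGKCVNGWCTAAAYGHBAGGATATATAAYGGHMCSDTG), then reverse for 5'→3'.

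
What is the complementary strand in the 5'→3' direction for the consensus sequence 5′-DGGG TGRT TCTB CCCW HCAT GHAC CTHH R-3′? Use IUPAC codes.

Standard pairs A↔T, G↔C; ambiguity codes pair R↔Y, W↔W, B↔V, D↔H. Complement (HCCCACYAAGAVGGGWDGTACDTGGADDY), then reverse for 5'→3'.

5'-YDDAGGTDCATGDWGGGVAGAAYCACCCH-3'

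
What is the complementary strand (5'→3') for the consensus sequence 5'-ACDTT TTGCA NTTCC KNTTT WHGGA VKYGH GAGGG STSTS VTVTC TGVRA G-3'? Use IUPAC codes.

5'-CTYBCAGABABSASASCCCTCDCRMBTCCDWAAANMGGAANTGCAAAAHGT-3'

Standard pairs A↔T, G↔C; ambiguity codes pair R↔Y, K↔M, W↔W, S↔S, D↔H, V↔B, N↔N. Complement (TGHAAAACGTNAAGGMNAAAWDCCTBMRCDCTCCCSASASBABAGACBYTC), then reverse for 5'→3'.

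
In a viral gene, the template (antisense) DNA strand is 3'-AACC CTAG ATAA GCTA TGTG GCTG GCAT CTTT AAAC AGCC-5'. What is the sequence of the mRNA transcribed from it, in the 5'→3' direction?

5'-UUGGGAUCUAUUCGAUACACCGACCGUAGAAAUUUGUCGG-3'

Reading the template 3'→5' as shown, RNA polymerase pairs each base (A→U, T→A, G↔C) to build mRNA 5'→3' directly.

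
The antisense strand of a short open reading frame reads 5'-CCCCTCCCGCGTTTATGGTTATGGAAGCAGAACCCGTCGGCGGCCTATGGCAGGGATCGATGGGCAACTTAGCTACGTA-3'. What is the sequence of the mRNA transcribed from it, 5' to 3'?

5'-UACGUAGCUAAGUUGCCCAUCGAUCCCUGCCAUAGGCCGCCGACGGGUUCUGCUUCCAUAACCAUAAACGCGGGAGGGG-3'

RNA polymerase reads the template 3'→5' and synthesizes mRNA 5'→3' by base-pairing (A→U, T→A, G↔C). The complement of the template is GGGGAGGGCGCAAATACCAATACCTTCGTCTTGGGCAGCCGCCGGATACCGTCCCTAGCTACCCGTTGAATCGATGCAT; antiparallel, so 5'→3' the coding strand is TACGTAGCTAAGTTGCCCATCGATCCCTGCCATAGGCCGCCGACGGGTTCTGCTTCCATAACCATAAACGCGGGAGGGG. Replace T with U for the mRNA.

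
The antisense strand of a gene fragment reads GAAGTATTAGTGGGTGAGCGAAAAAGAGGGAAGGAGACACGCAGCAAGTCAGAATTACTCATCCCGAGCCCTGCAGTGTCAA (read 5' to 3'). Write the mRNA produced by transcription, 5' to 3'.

5'-UUGACACUGCAGGGCUCGGGAUGAGUAAUUCUGACUUGCUGCGUGUCUCCUUCCCUCUUUUUCGCUCACCCACUAAUACUUC-3'

RNA polymerase reads the template 3'→5' and synthesizes mRNA 5'→3' by base-pairing (A→U, T→A, G↔C). The complement of the template is CTTCATAATCACCCACTCGCTTTTTCTCCCTTCCTCTGTGCGTCGTTCAGTCTTAATGAGTAGGGCTCGGGACGTCACAGTT; antiparallel, so 5'→3' the coding strand is TTGACACTGCAGGGCTCGGGATGAGTAATTCTGACTTGCTGCGTGTCTCCTTCCCTCTTTTTCGCTCACCCACTAATACTTC. Replace T with U for the mRNA.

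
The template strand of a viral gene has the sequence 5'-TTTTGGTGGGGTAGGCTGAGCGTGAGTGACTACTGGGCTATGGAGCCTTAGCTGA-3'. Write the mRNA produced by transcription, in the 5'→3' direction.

5′-UCAGCUAAGGCUCCAUAGCCCAGUAGUCACUCACGCUCAGCCUACCCCACCAAAA-3′

RNA polymerase reads the template 3'→5' and synthesizes mRNA 5'→3' by base-pairing (A→U, T→A, G↔C). The complement of the template is AAAACCACCCCATCCGACTCGCACTCACTGATGACCCGATACCTCGGAATCGACT; antiparallel, so 5'→3' the coding strand is TCAGCTAAGGCTCCATAGCCCAGTAGTCACTCACGCTCAGCCTACCCCACCAAAA. Replace T with U for the mRNA.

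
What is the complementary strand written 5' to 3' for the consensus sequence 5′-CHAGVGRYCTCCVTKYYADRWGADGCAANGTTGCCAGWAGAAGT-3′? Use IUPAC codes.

5'-ACTTCTWCTGGCAACNTTGCHTCWYHTRRMABGGAGRYCBCTDG-3'

Standard pairs A↔T, G↔C; ambiguity codes pair R↔Y, K↔M, W↔W, D↔H, V↔B, N↔N. Complement (GDTCBCYRGAGGBAMRRTHYWCTHCGTTNCAACGGTCWTCTTCA), then reverse for 5'→3'.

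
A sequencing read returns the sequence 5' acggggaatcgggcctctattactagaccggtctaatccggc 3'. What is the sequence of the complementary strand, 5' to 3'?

5'-GCCGGATTAGACCGGTCTAGTAATAGAGGCCCGATTCCCCGT-3'

Pairing A↔T and G↔C gives TGCCCCTTAGCCCGGAGATAATGATCTGGCCAGATTAGGCCG, running 3'→5'. Reverse for the 5'→3' convention.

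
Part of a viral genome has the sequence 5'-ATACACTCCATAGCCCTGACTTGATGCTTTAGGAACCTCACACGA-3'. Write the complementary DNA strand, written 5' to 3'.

5'-TCGTGTGAGGTTCCTAAAGCATCAAGTCAGGGCTATGGAGTGTAT-3'

Pairing A↔T and G↔C gives TATGTGAGGTATCGGGACTGAACTACGAAATCCTTGGAGTGTGCT, running 3'→5'. Reverse for the 5'→3' convention.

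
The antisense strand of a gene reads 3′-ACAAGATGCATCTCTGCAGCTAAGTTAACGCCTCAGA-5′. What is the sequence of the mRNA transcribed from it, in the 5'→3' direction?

Reading the template 3'→5' as shown, RNA polymerase pairs each base (A→U, T→A, G↔C) to build mRNA 5'→3' directly.

5'-UGUUCUACGUAGAGACGUCGAUUCAAUUGCGGAGUCU-3'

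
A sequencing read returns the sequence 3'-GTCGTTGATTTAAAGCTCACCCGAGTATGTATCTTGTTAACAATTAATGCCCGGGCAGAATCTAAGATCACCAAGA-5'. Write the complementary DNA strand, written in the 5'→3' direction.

The strand is given 3'→5', so its complement runs 5'→3' in the same left-to-right order: pair each base A↔T, G↔C.

5'-CAGCAACTAAATTTCGAGTGGGCTCATACATAGAACAATTGTTAATTACGGGCCCGTCTTAGATTCTAGTGGTTCT-3'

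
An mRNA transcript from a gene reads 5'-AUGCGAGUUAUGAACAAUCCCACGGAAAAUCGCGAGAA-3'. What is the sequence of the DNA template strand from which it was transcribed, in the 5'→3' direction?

5'-TTCTCGCGATTTTCCGTGGGATTGTTCATAACTCGCAT-3'

Replace U with T to get the coding DNA strand: ATGCGAGTTATGAACAATCCCACGGAAAATCGCGAGAA. The template strand is its reverse complement (complement TACGCTCAATACTTGTTAGGGTGCCTTTTAGCGCTCTT, then reverse).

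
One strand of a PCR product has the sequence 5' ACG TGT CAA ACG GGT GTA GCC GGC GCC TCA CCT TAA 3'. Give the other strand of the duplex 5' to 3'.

5′-TTAAGGTGAGGCGCCGGCTACACCCGTTTGACACGT-3′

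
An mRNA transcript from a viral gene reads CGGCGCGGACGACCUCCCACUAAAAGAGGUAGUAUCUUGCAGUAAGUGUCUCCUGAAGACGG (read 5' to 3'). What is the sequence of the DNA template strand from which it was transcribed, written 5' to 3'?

5'-CCGTCTTCAGGAGACACTTACTGCAAGATACTACCTCTTTTAGTGGGAGGTCGTCCGCGCCG-3'

Replace U with T to get the coding DNA strand: CGGCGCGGACGACCTCCCACTAAAAGAGGTAGTATCTTGCAGTAAGTGTCTCCTGAAGACGG. The template strand is its reverse complement (complement GCCGCGCCTGCTGGAGGGTGATTTTCTCCATCATAGAACGTCATTCACAGAGGACTTCTGCC, then reverse).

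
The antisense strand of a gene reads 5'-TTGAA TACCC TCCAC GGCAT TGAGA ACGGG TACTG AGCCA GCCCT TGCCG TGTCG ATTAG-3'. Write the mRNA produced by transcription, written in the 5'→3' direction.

5'-CUAAUCGACACGGCAAGGGCUGGCUCAGUACCCGUUCUCAAUGCCGUGGAGGGUAUUCAA-3'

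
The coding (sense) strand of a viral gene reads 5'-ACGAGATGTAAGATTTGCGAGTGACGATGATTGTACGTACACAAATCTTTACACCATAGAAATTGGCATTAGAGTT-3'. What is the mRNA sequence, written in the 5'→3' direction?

5'-ACGAGAUGUAAGAUUUGCGAGUGACGAUGAUUGUACGUACACAAAUCUUUACACCAUAGAAAUUGGCAUUAGAGUU-3'

The mRNA is synthesized from the template strand, so it matches the coding strand with T replaced by U.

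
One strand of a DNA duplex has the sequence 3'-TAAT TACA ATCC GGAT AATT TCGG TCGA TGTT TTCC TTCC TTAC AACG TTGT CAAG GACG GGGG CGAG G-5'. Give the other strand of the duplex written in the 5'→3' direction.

5'-ATTAATGTTAGGCCTATTAAAGCCAGCTACAAAAGGAAGGAATGTTGCAACAGTTCCTGCCCCCGCTCC-3'

The strand is given 3'→5', so its complement runs 5'→3' in the same left-to-right order: pair each base A↔T, G↔C.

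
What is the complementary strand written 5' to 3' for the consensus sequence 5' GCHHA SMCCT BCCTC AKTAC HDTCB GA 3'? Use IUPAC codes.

5′-TCVGAHDGTAMTGAGGVAGGKSTDDGC-3′

Standard pairs A↔T, G↔C; ambiguity codes pair M↔K, S↔S, B↔V, D↔H. Complement (CGDDTSKGGAVGGAGTMATGDHAGVCT), then reverse for 5'→3'.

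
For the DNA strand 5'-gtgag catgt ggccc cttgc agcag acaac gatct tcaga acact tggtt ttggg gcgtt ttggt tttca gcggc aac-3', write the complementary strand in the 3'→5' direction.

3'-CACTCGTACACCGGGGAACGTCGTCTGTTGCTAGAAGTCTTGTGAACCAAAACCCCGCAAAACCAAAAGTCGCCGTTG-5'

Base-pairing A↔T, G↔C gives the complement. The complementary strand is antiparallel, so paired with a 5'→3' strand it runs 3'→5'.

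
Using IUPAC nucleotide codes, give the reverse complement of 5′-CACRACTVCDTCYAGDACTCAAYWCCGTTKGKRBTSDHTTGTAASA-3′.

Standard pairs A↔T, G↔C; ambiguity codes pair R↔Y, K↔M, W↔W, S↔S, B↔V, D↔H. Complement (GTGYTGABGHAGRTCHTGAGTTRWGGCAAMCMYVASHDAACATTST), then reverse for 5'→3'.

5'-TSTTACAADHSAVYMCMAACGGWRTTGAGTHCTRGAHGBAGTYGTG-3'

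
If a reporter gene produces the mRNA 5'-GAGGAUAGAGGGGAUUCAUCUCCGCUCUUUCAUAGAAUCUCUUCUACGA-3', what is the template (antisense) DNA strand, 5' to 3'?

5'-TCGTAGAAGAGATTCTATGAAAGAGCGGAGATGAATCCCCTCTATCCTC-3'

Replace U with T to get the coding DNA strand: GAGGATAGAGGGGATTCATCTCCGCTCTTTCATAGAATCTCTTCTACGA. The template strand is its reverse complement (complement CTCCTATCTCCCCTAAGTAGAGGCGAGAAAGTATCTTAGAGAAGATGCT, then reverse).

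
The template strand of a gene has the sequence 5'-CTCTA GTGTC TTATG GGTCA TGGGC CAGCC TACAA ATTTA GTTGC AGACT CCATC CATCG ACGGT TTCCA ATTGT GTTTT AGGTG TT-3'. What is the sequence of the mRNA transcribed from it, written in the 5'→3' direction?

5′-AACACCUAAAACACAAUUGGAAACCGUCGAUGGAUGGAGUCUGCAACUAAAUUUGUAGGCUGGCCCAUGACCCAUAAGACACUAGAG-3′

The mRNA has the sequence of the coding strand (reverse complement of the template) with T→U. Reverse complement of CTCTAGTGTCTTATGGGTCATGGGCCAGCCTACAAATTTAGTTGCAGACTCCATCCATCGACGGTTTCCAATTGTGTTTTAGGTGTT is AACACCTAAAACACAATTGGAAACCGTCGATGGATGGAGTCTGCAACTAAATTTGTAGGCTGGCCCATGACCCATAAGACACTAGAG; then T→U.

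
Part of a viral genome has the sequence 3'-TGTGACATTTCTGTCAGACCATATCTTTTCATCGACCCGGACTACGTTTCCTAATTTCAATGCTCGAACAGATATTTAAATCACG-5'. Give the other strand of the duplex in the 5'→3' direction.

The strand is given 3'→5', so its complement runs 5'→3' in the same left-to-right order: pair each base A↔T, G↔C.

5'-ACACTGTAAAGACAGTCTGGTATAGAAAAGTAGCTGGGCCTGATGCAAAGGATTAAAGTTACGAGCTTGTCTATAAATTTAGTGC-3'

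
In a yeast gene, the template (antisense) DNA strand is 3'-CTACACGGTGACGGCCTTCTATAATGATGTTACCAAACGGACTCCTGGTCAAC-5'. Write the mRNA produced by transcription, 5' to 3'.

5'-GAUGUGCCACUGCCGGAAGAUAUUACUACAAUGGUUUGCCUGAGGACCAGUUG-3'

Reading the template 3'→5' as shown, RNA polymerase pairs each base (A→U, T→A, G↔C) to build mRNA 5'→3' directly.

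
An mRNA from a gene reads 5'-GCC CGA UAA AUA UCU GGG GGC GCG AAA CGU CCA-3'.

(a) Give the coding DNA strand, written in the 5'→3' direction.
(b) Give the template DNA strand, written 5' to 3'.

(a) The coding strand matches the mRNA with U→T.
(b) The template strand is the reverse complement of the coding strand.

(a) 5'-GCCCGATAAATATCTGGGGGCGCGAAACGTCCA-3'
(b) 5'-TGGACGTTTCGCGCCCCCAGATATTTATCGGGC-3'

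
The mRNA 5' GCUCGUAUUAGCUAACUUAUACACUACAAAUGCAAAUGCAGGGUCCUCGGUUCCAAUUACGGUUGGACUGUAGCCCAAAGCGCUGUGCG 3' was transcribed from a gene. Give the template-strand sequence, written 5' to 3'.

5'-CGCACAGCGCTTTGGGCTACAGTCCAACCGTAATTGGAACCGAGGACCCTGCATTTGCATTTGTAGTGTATAAGTTAGCTAATACGAGC-3'

Replace U with T to get the coding DNA strand: GCTCGTATTAGCTAACTTATACACTACAAATGCAAATGCAGGGTCCTCGGTTCCAATTACGGTTGGACTGTAGCCCAAAGCGCTGTGCG. The template strand is its reverse complement (complement CGAGCATAATCGATTGAATATGTGATGTTTACGTTTACGTCCCAGGAGCCAAGGTTAATGCCAACCTGACATCGGGTTTCGCGACACGC, then reverse).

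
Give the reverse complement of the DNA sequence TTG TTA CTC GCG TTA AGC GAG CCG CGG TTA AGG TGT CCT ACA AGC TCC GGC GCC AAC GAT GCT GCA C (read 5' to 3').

Reading the sequence 3'→5' and pairing each base (A↔T, G↔C) gives the reverse complement directly.

5′-GTGCAGCATCGTTGGCGCCGGAGCTTGTAGGACACCTTAACCGCGGCTCGCTTAACGCGAGTAACAA-3′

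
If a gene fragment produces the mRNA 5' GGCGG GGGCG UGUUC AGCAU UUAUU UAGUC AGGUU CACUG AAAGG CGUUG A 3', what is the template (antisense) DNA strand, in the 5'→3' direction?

Replace U with T to get the coding DNA strand: GGCGGGGGCGTGTTCAGCATTTATTTAGTCAGGTTCACTGAAAGGCGTTGA. The template strand is its reverse complement (complement CCGCCCCCGCACAAGTCGTAAATAAATCAGTCCAAGTGACTTTCCGCAACT, then reverse).

5'-TCAACGCCTTTCAGTGAACCTGACTAAATAAATGCTGAACACGCCCCCGCC-3'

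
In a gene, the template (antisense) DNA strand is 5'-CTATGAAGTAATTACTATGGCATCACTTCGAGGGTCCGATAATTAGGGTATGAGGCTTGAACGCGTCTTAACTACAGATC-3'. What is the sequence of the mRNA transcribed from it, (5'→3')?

5'-GAUCUGUAGUUAAGACGCGUUCAAGCCUCAUACCCUAAUUAUCGGACCCUCGAAGUGAUGCCAUAGUAAUUACUUCAUAG-3'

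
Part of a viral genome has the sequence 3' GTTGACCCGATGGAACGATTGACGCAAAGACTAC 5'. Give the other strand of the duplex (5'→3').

The strand is given 3'→5', so its complement runs 5'→3' in the same left-to-right order: pair each base A↔T, G↔C.

5'-CAACTGGGCTACCTTGCTAACTGCGTTTCTGATG-3'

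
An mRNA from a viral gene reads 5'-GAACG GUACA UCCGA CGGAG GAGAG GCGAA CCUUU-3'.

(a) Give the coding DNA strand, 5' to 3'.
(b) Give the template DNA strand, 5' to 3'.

(a) The coding strand matches the mRNA with U→T.
(b) The template strand is the reverse complement of the coding strand.

(a) 5′-GAACGGTACATCCGACGGAGGAGAGGCGAACCTTT-3′
(b) 5'-AAAGGTTCGCCTCTCCTCCGTCGGATGTACCGTTC-3'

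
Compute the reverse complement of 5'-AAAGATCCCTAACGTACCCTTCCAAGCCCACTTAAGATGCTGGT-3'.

5'-ACCAGCATCTTAAGTGGGCTTGGAAGGGTACGTTAGGGATCTTT-3'

Complement each base (A↔T, G↔C): TTTCTAGGGATTGCATGGGAAGGTTCGGGTGAATTCTACGACCA. Then reverse.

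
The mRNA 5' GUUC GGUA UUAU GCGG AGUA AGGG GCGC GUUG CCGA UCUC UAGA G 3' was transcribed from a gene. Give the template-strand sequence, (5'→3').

Replace U with T to get the coding DNA strand: GTTCGGTATTATGCGGAGTAAGGGGCGCGTTGCCGATCTCTAGAG. The template strand is its reverse complement (complement CAAGCCATAATACGCCTCATTCCCCGCGCAACGGCTAGAGATCTC, then reverse).

5'-CTCTAGAGATCGGCAACGCGCCCCTTACTCCGCATAATACCGAAC-3'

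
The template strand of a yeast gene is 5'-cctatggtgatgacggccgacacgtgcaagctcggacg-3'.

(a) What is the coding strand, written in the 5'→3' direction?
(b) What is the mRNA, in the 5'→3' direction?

(a) 5'-CGTCCGAGCTTGCACGTGTCGGCCGTCATCACCATAGG-3'
(b) 5'-CGUCCGAGCUUGCACGUGUCGGCCGUCAUCACCAUAGG-3'

(a) The coding strand is the reverse complement of the template: complement GGATACCACTACTGCCGGCTGTGCACGTTCGAGCCTGC, then reverse.
(b) mRNA has the coding-strand sequence with T→U.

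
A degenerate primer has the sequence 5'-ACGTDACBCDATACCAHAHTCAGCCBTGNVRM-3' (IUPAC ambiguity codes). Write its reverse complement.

Standard pairs A↔T, G↔C; ambiguity codes pair R↔Y, M↔K, B↔V, D↔H, N↔N. Complement (TGCAHTGVGHTATGGTDTDAGTCGGVACNBYK), then reverse for 5'→3'.

5'-KYBNCAVGGCTGADTDTGGTATHGVGTHACGT-3'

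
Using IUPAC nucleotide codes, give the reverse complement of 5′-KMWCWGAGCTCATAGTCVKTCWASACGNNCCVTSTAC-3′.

5'-GTASABGGNNCGTSTWGAMBGACTATGAGCTCWGWKM-3'

Standard pairs A↔T, G↔C; ambiguity codes pair M↔K, W↔W, S↔S, V↔B, N↔N. Complement (MKWGWCTCGAGTATCAGBMAGWTSTGCNNGGBASATG), then reverse for 5'→3'.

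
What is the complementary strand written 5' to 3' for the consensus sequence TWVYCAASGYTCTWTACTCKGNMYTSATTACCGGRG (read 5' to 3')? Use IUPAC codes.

5'-CYCCGGTAATSARKNCMGAGTAWAGARCSTTGRBWA-3'

Standard pairs A↔T, G↔C; ambiguity codes pair R↔Y, M↔K, W↔W, S↔S, V↔B, N↔N. Complement (AWBRGTTSCRAGAWATGAGMCNKRASTAATGGCCYC), then reverse for 5'→3'.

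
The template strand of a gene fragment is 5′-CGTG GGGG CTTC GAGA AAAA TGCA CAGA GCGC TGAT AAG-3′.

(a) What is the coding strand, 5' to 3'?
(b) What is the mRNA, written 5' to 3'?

(a) The coding strand is the reverse complement of the template: complement GCACCCCCGAAGCTCTTTTTACGTGTCTCGCGACTATTC, then reverse.
(b) mRNA has the coding-strand sequence with T→U.

(a) 5'-CTTATCAGCGCTCTGTGCATTTTTCTCGAAGCCCCCACG-3'
(b) 5'-CUUAUCAGCGCUCUGUGCAUUUUUCUCGAAGCCCCCACG-3'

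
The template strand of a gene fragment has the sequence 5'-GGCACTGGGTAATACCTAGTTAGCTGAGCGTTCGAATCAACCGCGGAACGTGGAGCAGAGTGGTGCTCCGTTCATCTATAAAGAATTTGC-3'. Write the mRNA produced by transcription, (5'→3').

5'-GCAAAUUCUUUAUAGAUGAACGGAGCACCACUCUGCUCCACGUUCCGCGGUUGAUUCGAACGCUCAGCUAACUAGGUAUUACCCAGUGCC-3'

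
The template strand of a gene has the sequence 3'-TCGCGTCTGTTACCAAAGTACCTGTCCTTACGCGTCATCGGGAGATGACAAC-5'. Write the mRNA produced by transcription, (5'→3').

5'-AGCGCAGACAAUGGUUUCAUGGACAGGAAUGCGCAGUAGCCCUCUACUGUUG-3'

Reading the template 3'→5' as shown, RNA polymerase pairs each base (A→U, T→A, G↔C) to build mRNA 5'→3' directly.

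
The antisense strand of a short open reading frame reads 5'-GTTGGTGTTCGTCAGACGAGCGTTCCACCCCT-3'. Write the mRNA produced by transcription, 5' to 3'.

The mRNA has the sequence of the coding strand (reverse complement of the template) with T→U. Reverse complement of GTTGGTGTTCGTCAGACGAGCGTTCCACCCCT is AGGGGTGGAACGCTCGTCTGACGAACACCAAC; then T→U.

5′-AGGGGUGGAACGCUCGUCUGACGAACACCAAC-3′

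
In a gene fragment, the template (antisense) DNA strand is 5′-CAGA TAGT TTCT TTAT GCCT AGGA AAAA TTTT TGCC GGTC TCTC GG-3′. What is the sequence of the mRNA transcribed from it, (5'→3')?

5'-CCGAGAGACCGGCAAAAAUUUUUCCUAGGCAUAAAGAAACUAUCUG-3'

RNA polymerase reads the template 3'→5' and synthesizes mRNA 5'→3' by base-pairing (A→U, T→A, G↔C). The complement of the template is GTCTATCAAAGAAATACGGATCCTTTTTAAAAACGGCCAGAGAGCC; antiparallel, so 5'→3' the coding strand is CCGAGAGACCGGCAAAAATTTTTCCTAGGCATAAAGAAACTATCTG. Replace T with U for the mRNA.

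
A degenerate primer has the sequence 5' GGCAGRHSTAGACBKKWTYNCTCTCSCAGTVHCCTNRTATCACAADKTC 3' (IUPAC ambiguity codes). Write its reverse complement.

5'-GAMHTTGTGATAYNAGGDBACTGSGAGAGNRAWMMVGTCTASDYCTGCC-3'

Standard pairs A↔T, G↔C; ambiguity codes pair R↔Y, K↔M, W↔W, S↔S, B↔V, D↔H, N↔N. Complement (CCGTCYDSATCTGVMMWARNGAGAGSGTCABDGGANYATAGTGTTHMAG), then reverse for 5'→3'.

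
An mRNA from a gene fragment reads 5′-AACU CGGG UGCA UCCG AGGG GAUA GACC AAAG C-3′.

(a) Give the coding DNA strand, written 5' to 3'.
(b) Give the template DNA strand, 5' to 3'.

(a) 5′-AACTCGGGTGCATCCGAGGGGATAGACCAAAGC-3′
(b) 5'-GCTTTGGTCTATCCCCTCGGATGCACCCGAGTT-3'

(a) The coding strand matches the mRNA with U→T.
(b) The template strand is the reverse complement of the coding strand.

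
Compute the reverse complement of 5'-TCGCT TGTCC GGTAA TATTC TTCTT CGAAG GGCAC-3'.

Complement each base (A↔T, G↔C): AGCGAACAGGCCATTATAAGAAGAAGCTTCCCGTG. Then reverse.

5'-GTGCCCTTCGAAGAAGAATATTACCGGACAAGCGA-3'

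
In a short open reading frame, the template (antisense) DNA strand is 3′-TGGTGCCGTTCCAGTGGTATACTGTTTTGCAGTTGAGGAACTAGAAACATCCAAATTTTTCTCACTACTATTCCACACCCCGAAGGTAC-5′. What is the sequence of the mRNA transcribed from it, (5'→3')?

Reading the template 3'→5' as shown, RNA polymerase pairs each base (A→U, T→A, G↔C) to build mRNA 5'→3' directly.

5'-ACCACGGCAAGGUCACCAUAUGACAAAACGUCAACUCCUUGAUCUUUGUAGGUUUAAAAAGAGUGAUGAUAAGGUGUGGGGCUUCCAUG-3'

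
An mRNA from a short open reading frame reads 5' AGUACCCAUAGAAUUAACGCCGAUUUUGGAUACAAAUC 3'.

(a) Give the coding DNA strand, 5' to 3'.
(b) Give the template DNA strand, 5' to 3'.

(a) 5'-AGTACCCATAGAATTAACGCCGATTTTGGATACAAATC-3'
(b) 5'-GATTTGTATCCAAAATCGGCGTTAATTCTATGGGTACT-3'

(a) The coding strand matches the mRNA with U→T.
(b) The template strand is the reverse complement of the coding strand.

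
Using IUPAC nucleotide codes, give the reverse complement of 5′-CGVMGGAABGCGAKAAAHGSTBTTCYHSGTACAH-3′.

5'-DTGTACSDRGAAVASCDTTTMTCGCVTTCCKBCG-3'

Standard pairs A↔T, G↔C; ambiguity codes pair Y↔R, M↔K, S↔S, B↔V, H↔D. Complement (GCBKCCTTVCGCTMTTTDCSAVAAGRDSCATGTD), then reverse for 5'→3'.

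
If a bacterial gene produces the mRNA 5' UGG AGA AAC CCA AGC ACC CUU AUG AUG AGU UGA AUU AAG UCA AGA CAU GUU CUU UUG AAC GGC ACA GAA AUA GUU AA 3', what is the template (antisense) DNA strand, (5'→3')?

5'-TTAACTATTTCTGTGCCGTTCAAAAGAACATGTCTTGACTTAATTCAACTCATCATAAGGGTGCTTGGGTTTCTCCA-3'

Replace U with T to get the coding DNA strand: TGGAGAAACCCAAGCACCCTTATGATGAGTTGAATTAAGTCAAGACATGTTCTTTTGAACGGCACAGAAATAGTTAA. The template strand is its reverse complement (complement ACCTCTTTGGGTTCGTGGGAATACTACTCAACTTAATTCAGTTCTGTACAAGAAAACTTGCCGTGTCTTTATCAATT, then reverse).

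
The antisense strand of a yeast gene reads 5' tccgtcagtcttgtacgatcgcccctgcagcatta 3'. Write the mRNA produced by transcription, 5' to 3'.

5′-UAAUGCUGCAGGGGCGAUCGUACAAGACUGACGGA-3′

The mRNA has the sequence of the coding strand (reverse complement of the template) with T→U. Reverse complement of TCCGTCAGTCTTGTACGATCGCCCCTGCAGCATTA is TAATGCTGCAGGGGCGATCGTACAAGACTGACGGA; then T→U.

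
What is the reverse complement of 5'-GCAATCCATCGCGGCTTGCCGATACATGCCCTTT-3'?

5'-AAAGGGCATGTATCGGCAAGCCGCGATGGATTGC-3'

Complement each base (A↔T, G↔C): CGTTAGGTAGCGCCGAACGGCTATGTACGGGAAA. Then reverse.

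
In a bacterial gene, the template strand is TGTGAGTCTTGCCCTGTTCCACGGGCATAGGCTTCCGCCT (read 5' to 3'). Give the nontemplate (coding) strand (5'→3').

5'-AGGCGGAAGCCTATGCCCGTGGAACAGGGCAAGACTCACA-3'

The coding strand is complementary and antiparallel to the template: take the complement (A↔T, G↔C) and reverse.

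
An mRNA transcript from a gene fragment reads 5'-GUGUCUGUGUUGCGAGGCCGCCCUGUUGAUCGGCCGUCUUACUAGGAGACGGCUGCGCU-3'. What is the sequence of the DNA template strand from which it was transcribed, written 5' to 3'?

5'-AGCGCAGCCGTCTCCTAGTAAGACGGCCGATCAACAGGGCGGCCTCGCAACACAGACAC-3'

Replace U with T to get the coding DNA strand: GTGTCTGTGTTGCGAGGCCGCCCTGTTGATCGGCCGTCTTACTAGGAGACGGCTGCGCT. The template strand is its reverse complement (complement CACAGACACAACGCTCCGGCGGGACAACTAGCCGGCAGAATGATCCTCTGCCGACGCGA, then reverse).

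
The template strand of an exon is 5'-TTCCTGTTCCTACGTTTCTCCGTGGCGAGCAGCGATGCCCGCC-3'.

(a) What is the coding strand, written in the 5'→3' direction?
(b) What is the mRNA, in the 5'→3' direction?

(a) The coding strand is the reverse complement of the template: complement AAGGACAAGGATGCAAAGAGGCACCGCTCGTCGCTACGGGCGG, then reverse.
(b) mRNA has the coding-strand sequence with T→U.

(a) 5'-GGCGGGCATCGCTGCTCGCCACGGAGAAACGTAGGAACAGGAA-3'
(b) 5'-GGCGGGCAUCGCUGCUCGCCACGGAGAAACGUAGGAACAGGAA-3'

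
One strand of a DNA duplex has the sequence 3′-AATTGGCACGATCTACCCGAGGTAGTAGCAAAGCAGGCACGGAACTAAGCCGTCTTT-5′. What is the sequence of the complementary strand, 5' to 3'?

The strand is given 3'→5', so its complement runs 5'→3' in the same left-to-right order: pair each base A↔T, G↔C.

5'-TTAACCGTGCTAGATGGGCTCCATCATCGTTTCGTCCGTGCCTTGATTCGGCAGAAA-3'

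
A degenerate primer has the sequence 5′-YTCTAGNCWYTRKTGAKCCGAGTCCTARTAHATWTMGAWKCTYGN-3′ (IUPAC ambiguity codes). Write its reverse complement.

Standard pairs A↔T, G↔C; ambiguity codes pair R↔Y, M↔K, W↔W, H↔D, N↔N. Complement (RAGATCNGWRAYMACTMGGCTCAGGATYATDTAWAKCTWMGARCN), then reverse for 5'→3'.

5′-NCRAGMWTCKAWATDTAYTAGGACTCGGMTCAMYARWGNCTAGAR-3′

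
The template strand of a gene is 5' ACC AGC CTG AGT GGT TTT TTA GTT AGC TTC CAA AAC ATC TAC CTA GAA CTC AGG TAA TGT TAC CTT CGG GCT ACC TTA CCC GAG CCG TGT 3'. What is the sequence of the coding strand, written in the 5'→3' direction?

5'-ACACGGCTCGGGTAAGGTAGCCCGAAGGTAACATTACCTGAGTTCTAGGTAGATGTTTTGGAAGCTAACTAAAAAACCACTCAGGCTGGT-3'

The coding strand is complementary and antiparallel to the template: take the complement (A↔T, G↔C) and reverse.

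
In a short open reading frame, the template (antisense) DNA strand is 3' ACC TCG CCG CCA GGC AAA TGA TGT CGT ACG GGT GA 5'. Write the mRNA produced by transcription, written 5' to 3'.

5'-UGGAGCGGCGGUCCGUUUACUACAGCAUGCCCACU-3'

Reading the template 3'→5' as shown, RNA polymerase pairs each base (A→U, T→A, G↔C) to build mRNA 5'→3' directly.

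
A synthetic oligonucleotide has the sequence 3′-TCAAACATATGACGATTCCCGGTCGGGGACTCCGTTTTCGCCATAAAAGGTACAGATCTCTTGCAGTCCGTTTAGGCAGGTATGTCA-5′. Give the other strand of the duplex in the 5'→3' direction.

5'-AGTTTGTATACTGCTAAGGGCCAGCCCCTGAGGCAAAAGCGGTATTTTCCATGTCTAGAGAACGTCAGGCAAATCCGTCCATACAGT-3'

The strand is given 3'→5', so its complement runs 5'→3' in the same left-to-right order: pair each base A↔T, G↔C.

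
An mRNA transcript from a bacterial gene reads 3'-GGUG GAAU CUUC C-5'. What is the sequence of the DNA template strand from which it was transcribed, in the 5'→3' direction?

5'-CCACCTTAGAAGG-3'

Written 5'→3' the mRNA is CCUUCUAAGGUGG, so the coding DNA strand is CCTTCTAAGGTGG. The template is its reverse complement.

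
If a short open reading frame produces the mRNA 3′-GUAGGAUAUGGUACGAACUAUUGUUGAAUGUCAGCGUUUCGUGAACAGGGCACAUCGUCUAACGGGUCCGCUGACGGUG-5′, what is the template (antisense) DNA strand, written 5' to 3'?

5'-CATCCTATACCATGCTTGATAACAACTTACAGTCGCAAAGCACTTGTCCCGTGTAGCAGATTGCCCAGGCGACTGCCAC-3'

Written 5'→3' the mRNA is GUGGCAGUCGCCUGGGCAAUCUGCUACACGGGACAAGUGCUUUGCGACUGUAAGUUGUUAUCAAGCAUGGUAUAGGAUG, so the coding DNA strand is GTGGCAGTCGCCTGGGCAATCTGCTACACGGGACAAGTGCTTTGCGACTGTAAGTTGTTATCAAGCATGGTATAGGATG. The template is its reverse complement.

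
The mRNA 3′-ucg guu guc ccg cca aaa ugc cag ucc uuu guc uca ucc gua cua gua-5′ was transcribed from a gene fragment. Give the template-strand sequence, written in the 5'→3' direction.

Written 5'→3' the mRNA is AUGAUCAUGCCUACUCUGUUUCCUGACCGUAAAACCGCCCUGUUGGCU, so the coding DNA strand is ATGATCATGCCTACTCTGTTTCCTGACCGTAAAACCGCCCTGTTGGCT. The template is its reverse complement.

5'-AGCCAACAGGGCGGTTTTACGGTCAGGAAACAGAGTAGGCATGATCAT-3'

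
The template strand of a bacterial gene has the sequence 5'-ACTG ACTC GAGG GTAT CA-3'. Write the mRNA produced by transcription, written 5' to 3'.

5′-UGAUACCCUCGAGUCAGU-3′

RNA polymerase reads the template 3'→5' and synthesizes mRNA 5'→3' by base-pairing (A→U, T→A, G↔C). The complement of the template is TGACTGAGCTCCCATAGT; antiparallel, so 5'→3' the coding strand is TGATACCCTCGAGTCAGT. Replace T with U for the mRNA.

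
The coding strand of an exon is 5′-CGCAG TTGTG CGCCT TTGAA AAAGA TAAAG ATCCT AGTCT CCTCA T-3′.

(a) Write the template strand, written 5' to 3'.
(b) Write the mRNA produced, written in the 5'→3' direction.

(a) The template strand is the reverse complement of the coding strand: complement GCGTCAACACGCGGAAACTTTTTCTATTTCTAGGATCAGAGGAGTA, then reverse.
(b) mRNA matches the coding strand with T→U.

(a) 5'-ATGAGGAGACTAGGATCTTTATCTTTTTCAAAGGCGCACAACTGCG-3'
(b) 5'-CGCAGUUGUGCGCCUUUGAAAAAGAUAAAGAUCCUAGUCUCCUCAU-3'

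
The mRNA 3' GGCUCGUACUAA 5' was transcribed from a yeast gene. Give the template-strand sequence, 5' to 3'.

Written 5'→3' the mRNA is AAUCAUGCUCGG, so the coding DNA strand is AATCATGCTCGG. The template is its reverse complement.

5'-CCGAGCATGATT-3'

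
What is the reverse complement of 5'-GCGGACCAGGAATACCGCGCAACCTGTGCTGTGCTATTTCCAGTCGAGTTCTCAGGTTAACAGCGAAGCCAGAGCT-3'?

Complement each base (A↔T, G↔C): CGCCTGGTCCTTATGGCGCGTTGGACACGACACGATAAAGGTCAGCTCAAGAGTCCAATTGTCGCTTCGGTCTCGA. Then reverse.

5'-AGCTCTGGCTTCGCTGTTAACCTGAGAACTCGACTGGAAATAGCACAGCACAGGTTGCGCGGTATTCCTGGTCCGC-3'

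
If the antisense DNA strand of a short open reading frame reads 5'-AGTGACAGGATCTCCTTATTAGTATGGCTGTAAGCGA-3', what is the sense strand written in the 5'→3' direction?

5'-TCGCTTACAGCCATACTAATAAGGAGATCCTGTCACT-3'

The coding strand is complementary and antiparallel to the template: take the complement (A↔T, G↔C) and reverse.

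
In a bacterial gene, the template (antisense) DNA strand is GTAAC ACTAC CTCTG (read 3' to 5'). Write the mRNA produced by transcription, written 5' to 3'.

5′-CAUUGUGAUGGAGAC-3′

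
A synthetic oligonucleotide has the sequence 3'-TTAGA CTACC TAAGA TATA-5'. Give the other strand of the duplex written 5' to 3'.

The strand is given 3'→5', so its complement runs 5'→3' in the same left-to-right order: pair each base A↔T, G↔C.

5'-AATCTGATGGATTCTATAT-3'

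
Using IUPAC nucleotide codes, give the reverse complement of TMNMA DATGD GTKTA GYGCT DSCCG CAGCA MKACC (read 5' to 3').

5'-GGTMKTGCTGCGGSHAGCRCTAMACHCATHTKNKA-3'

Standard pairs A↔T, G↔C; ambiguity codes pair Y↔R, M↔K, S↔S, D↔H, N↔N. Complement (AKNKTHTACHCAMATCRCGAHSGGCGTCGTKMTGG), then reverse for 5'→3'.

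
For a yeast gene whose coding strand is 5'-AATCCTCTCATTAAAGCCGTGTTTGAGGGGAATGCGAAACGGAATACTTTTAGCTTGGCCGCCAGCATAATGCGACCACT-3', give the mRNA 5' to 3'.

5'-AAUCCUCUCAUUAAAGCCGUGUUUGAGGGGAAUGCGAAACGGAAUACUUUUAGCUUGGCCGCCAGCAUAAUGCGACCACU-3'

mRNA has the coding-strand sequence with U in place of T.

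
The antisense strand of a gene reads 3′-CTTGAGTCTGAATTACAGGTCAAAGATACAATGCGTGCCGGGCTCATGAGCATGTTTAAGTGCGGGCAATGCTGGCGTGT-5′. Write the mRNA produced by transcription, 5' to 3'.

5'-GAACUCAGACUUAAUGUCCAGUUUCUAUGUUACGCACGGCCCGAGUACUCGUACAAAUUCACGCCCGUUACGACCGCACA-3'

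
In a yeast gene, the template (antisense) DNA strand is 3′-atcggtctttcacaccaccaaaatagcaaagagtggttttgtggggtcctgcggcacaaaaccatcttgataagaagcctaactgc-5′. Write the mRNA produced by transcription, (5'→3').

Reading the template 3'→5' as shown, RNA polymerase pairs each base (A→U, T→A, G↔C) to build mRNA 5'→3' directly.

5'-UAGCCAGAAAGUGUGGUGGUUUUAUCGUUUCUCACCAAAACACCCCAGGACGCCGUGUUUUGGUAGAACUAUUCUUCGGAUUGACG-3'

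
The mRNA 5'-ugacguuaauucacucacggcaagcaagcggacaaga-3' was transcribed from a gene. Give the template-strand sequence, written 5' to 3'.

Replace U with T to get the coding DNA strand: TGACGTTAATTCACTCACGGCAAGCAAGCGGACAAGA. The template strand is its reverse complement (complement ACTGCAATTAAGTGAGTGCCGTTCGTTCGCCTGTTCT, then reverse).

5'-TCTTGTCCGCTTGCTTGCCGTGAGTGAATTAACGTCA-3'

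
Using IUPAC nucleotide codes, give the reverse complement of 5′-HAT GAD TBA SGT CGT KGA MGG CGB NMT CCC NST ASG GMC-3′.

5'-GKCCSTASNGGGAKNVCGCCKTCMACGACSTVAHTCATD-3'

Standard pairs A↔T, G↔C; ambiguity codes pair M↔K, S↔S, B↔V, D↔H, N↔N. Complement (DTACTHAVTSCAGCAMCTKCCGCVNKAGGGNSATSCCKG), then reverse for 5'→3'.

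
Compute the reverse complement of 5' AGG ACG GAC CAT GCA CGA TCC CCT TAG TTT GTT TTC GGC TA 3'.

Reading the sequence 3'→5' and pairing each base (A↔T, G↔C) gives the reverse complement directly.

5'-TAGCCGAAAACAAACTAAGGGGATCGTGCATGGTCCGTCCT-3'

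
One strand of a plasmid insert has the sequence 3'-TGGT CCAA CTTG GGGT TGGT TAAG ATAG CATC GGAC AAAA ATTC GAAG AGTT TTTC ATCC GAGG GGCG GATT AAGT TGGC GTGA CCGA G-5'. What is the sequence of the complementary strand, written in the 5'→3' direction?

5'-ACCAGGTTGAACCCCAACCAATTCTATCGTAGCCTGTTTTTAAGCTTCTCAAAAAGTAGGCTCCCCGCCTAATTCAACCGCACTGGCTC-3'

The strand is given 3'→5', so its complement runs 5'→3' in the same left-to-right order: pair each base A↔T, G↔C.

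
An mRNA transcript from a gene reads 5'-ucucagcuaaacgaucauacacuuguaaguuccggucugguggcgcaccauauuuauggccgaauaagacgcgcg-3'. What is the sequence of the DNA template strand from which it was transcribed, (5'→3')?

5'-CGCGCGTCTTATTCGGCCATAAATATGGTGCGCCACCAGACCGGAACTTACAAGTGTATGATCGTTTAGCTGAGA-3'

Replace U with T to get the coding DNA strand: TCTCAGCTAAACGATCATACACTTGTAAGTTCCGGTCTGGTGGCGCACCATATTTATGGCCGAATAAGACGCGCG. The template strand is its reverse complement (complement AGAGTCGATTTGCTAGTATGTGAACATTCAAGGCCAGACCACCGCGTGGTATAAATACCGGCTTATTCTGCGCGC, then reverse).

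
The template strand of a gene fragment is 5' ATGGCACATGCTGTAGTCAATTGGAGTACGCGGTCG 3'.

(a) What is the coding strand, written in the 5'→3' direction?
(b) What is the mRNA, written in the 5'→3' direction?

(a) The coding strand is the reverse complement of the template: complement TACCGTGTACGACATCAGTTAACCTCATGCGCCAGC, then reverse.
(b) mRNA has the coding-strand sequence with T→U.

(a) 5'-CGACCGCGTACTCCAATTGACTACAGCATGTGCCAT-3'
(b) 5'-CGACCGCGUACUCCAAUUGACUACAGCAUGUGCCAU-3'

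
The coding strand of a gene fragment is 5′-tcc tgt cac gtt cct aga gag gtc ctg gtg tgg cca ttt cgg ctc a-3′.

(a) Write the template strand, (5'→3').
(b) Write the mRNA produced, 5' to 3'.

(a) The template strand is the reverse complement of the coding strand: complement AGGACAGTGCAAGGATCTCTCCAGGACCACACCGGTAAAGCCGAGT, then reverse.
(b) mRNA matches the coding strand with T→U.

(a) 5'-TGAGCCGAAATGGCCACACCAGGACCTCTCTAGGAACGTGACAGGA-3'
(b) 5′-UCCUGUCACGUUCCUAGAGAGGUCCUGGUGUGGCCAUUUCGGCUCA-3′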